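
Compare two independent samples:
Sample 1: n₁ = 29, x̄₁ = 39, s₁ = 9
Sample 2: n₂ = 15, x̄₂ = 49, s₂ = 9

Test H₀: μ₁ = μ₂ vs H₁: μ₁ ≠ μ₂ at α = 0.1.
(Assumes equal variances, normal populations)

Answer: t = -3.4936, reject H₀

Derivation:
Pooled variance: s²_p = [28×9² + 14×9²]/(42) = 81.0000
s_p = 9.0000
SE = s_p×√(1/n₁ + 1/n₂) = 9.0000×√(1/29 + 1/15) = 2.8624
t = (x̄₁ - x̄₂)/SE = (39 - 49)/2.8624 = -3.4936
df = 42, t-critical = ±1.682
Decision: reject H₀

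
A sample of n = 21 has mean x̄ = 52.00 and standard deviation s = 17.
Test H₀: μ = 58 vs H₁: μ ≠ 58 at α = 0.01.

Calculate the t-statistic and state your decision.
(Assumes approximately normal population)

df = n - 1 = 20
SE = s/√n = 17/√21 = 3.7097
t = (x̄ - μ₀)/SE = (52.00 - 58)/3.7097 = -1.6174
Critical value: t_{0.005,20} = ±2.845
p-value ≈ 0.1215
Decision: fail to reject H₀

Answer: t = -1.6174, fail to reject H₀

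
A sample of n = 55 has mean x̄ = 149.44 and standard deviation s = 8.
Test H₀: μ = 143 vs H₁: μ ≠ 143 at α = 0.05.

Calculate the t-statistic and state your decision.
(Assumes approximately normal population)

Answer: t = 5.9701, reject H₀

Derivation:
df = n - 1 = 54
SE = s/√n = 8/√55 = 1.0787
t = (x̄ - μ₀)/SE = (149.44 - 143)/1.0787 = 5.9701
Critical value: t_{0.025,54} = ±2.005
p-value < 0.0001
Decision: reject H₀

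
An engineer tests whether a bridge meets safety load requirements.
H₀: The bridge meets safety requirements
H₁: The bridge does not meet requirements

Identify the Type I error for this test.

Answer: Unnecessarily closing a safe bridge for repairs

Derivation:
A Type I error (probability α) occurs when we reject a true H₀.
A Type II error (probability β) occurs when we fail to reject a false H₀.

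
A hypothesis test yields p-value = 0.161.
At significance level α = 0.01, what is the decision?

Answer: fail to reject H₀

Derivation:
Compare p-value to α:
0.161 ≥ 0.01
Decision: fail to reject H₀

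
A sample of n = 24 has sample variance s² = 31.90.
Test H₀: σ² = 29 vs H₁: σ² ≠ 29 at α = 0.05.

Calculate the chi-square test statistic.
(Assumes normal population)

Answer: χ² = 25.3000, fail to reject H₀

Derivation:
df = n - 1 = 23
χ² = (n-1)s²/σ₀² = 23×31.90/29 = 25.3000
Critical values: χ²_{0.975,23} = 11.689, χ²_{0.025,23} = 38.076
Rejection region: χ² < 11.689 or χ² > 38.076
Decision: fail to reject H₀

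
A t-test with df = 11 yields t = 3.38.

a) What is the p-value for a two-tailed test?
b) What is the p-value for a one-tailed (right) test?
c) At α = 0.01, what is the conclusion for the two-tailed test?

Answer: a) 0.0061, b) 0.0031, c) reject H₀

Derivation:
Using t-distribution with df = 11:
a) Two-tailed: p = 2×P(T > 3.38) = 0.0061
b) One-tailed: p = P(T > 3.38) = 0.0031
c) 0.0061 < 0.01, reject H₀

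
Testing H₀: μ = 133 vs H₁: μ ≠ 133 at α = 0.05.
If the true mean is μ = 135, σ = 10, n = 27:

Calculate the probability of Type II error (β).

SE = σ/√n = 10/√27 = 1.9245
Critical values: μ₀ ± z_0.025×SE = 133 ± 1.960×1.9245
Acceptance region: (129.2280, 136.7720)
Under H₁ (μ = 135): z_high = (136.7720 - 135)/1.9245 = 0.9208, z_low = (129.2280 - 135)/1.9245 = -2.9992
β = P(not reject | H₁) = Φ(0.9208) - Φ(-2.9992) ≈ 0.8201

Answer: β ≈ 0.8201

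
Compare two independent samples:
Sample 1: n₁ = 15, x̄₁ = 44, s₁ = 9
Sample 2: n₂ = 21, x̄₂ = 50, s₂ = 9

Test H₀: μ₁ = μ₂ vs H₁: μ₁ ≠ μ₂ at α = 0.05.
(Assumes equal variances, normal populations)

Pooled variance: s²_p = [14×9² + 20×9²]/(34) = 81.0000
s_p = 9.0000
SE = s_p×√(1/n₁ + 1/n₂) = 9.0000×√(1/15 + 1/21) = 3.0426
t = (x̄₁ - x̄₂)/SE = (44 - 50)/3.0426 = -1.9720
df = 34, t-critical = ±2.032
Decision: fail to reject H₀

Answer: t = -1.9720, fail to reject H₀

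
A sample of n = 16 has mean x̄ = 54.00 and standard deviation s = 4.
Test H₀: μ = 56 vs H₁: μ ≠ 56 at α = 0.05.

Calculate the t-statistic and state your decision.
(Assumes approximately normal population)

df = n - 1 = 15
SE = s/√n = 4/√16 = 1.0000
t = (x̄ - μ₀)/SE = (54.00 - 56)/1.0000 = -2.0000
Critical value: t_{0.025,15} = ±2.131
p-value ≈ 0.0639
Decision: fail to reject H₀

Answer: t = -2.0000, fail to reject H₀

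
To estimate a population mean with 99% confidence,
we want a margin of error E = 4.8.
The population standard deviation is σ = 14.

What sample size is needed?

z_0.005 = 2.576
n = (z×σ/E)² = (2.576×14/4.8)²
n = 56.4502
Round up: n = 57

Answer: n = 57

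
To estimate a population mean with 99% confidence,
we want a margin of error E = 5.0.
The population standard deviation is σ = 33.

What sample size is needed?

Answer: n = 290

Derivation:
z_0.005 = 2.576
n = (z×σ/E)² = (2.576×33/5.0)²
n = 289.0544
Round up: n = 290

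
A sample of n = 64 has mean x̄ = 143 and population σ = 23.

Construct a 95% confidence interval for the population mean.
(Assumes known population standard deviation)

Answer: (137.3650, 148.6350)

Derivation:
Confidence level: 95%, α = 0.05
z_0.025 = 1.960
SE = σ/√n = 23/√64 = 2.8750
Margin of error = 1.960 × 2.8750 = 5.6350
CI: x̄ ± margin = 143 ± 5.6350
CI: (137.3650, 148.6350)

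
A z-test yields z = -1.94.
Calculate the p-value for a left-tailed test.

For z = -1.94:
p = P(Z < -1.94) = Φ(-1.94) = 0.0262

Answer: p-value ≈ 0.0262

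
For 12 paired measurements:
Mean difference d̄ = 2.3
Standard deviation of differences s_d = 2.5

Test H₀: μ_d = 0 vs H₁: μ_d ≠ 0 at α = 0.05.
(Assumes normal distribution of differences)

Answer: t = 3.1869, reject H₀

Derivation:
df = n - 1 = 11
SE = s_d/√n = 2.5/√12 = 0.7217
t = d̄/SE = 2.3/0.7217 = 3.1869
Critical value: t_{0.025,11} = ±2.201
p-value ≈ 0.0087
Decision: reject H₀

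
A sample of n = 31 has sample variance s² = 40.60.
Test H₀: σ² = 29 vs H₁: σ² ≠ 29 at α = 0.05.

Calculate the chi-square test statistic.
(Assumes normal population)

Answer: χ² = 42.0000, fail to reject H₀

Derivation:
df = n - 1 = 30
χ² = (n-1)s²/σ₀² = 30×40.60/29 = 42.0000
Critical values: χ²_{0.975,30} = 16.791, χ²_{0.025,30} = 46.979
Rejection region: χ² < 16.791 or χ² > 46.979
Decision: fail to reject H₀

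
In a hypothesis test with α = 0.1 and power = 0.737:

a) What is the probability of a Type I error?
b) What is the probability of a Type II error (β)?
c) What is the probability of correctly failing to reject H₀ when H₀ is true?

a) Type I error probability = α = 0.1
b) Power = P(reject H₀ | H₁ true) = 1 - β = 0.737, so Type II error probability = β = 1 - Power = 0.263
c) P(fail to reject H₀ | H₀ true) = 1 - α = 0.9

Answer: a) 0.1, b) 0.263, c) 0.9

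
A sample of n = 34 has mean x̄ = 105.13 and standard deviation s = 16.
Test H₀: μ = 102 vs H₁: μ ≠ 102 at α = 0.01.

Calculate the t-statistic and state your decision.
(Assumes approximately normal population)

Answer: t = 1.1407, fail to reject H₀

Derivation:
df = n - 1 = 33
SE = s/√n = 16/√34 = 2.7440
t = (x̄ - μ₀)/SE = (105.13 - 102)/2.7440 = 1.1407
Critical value: t_{0.005,33} = ±2.733
p-value ≈ 0.2622
Decision: fail to reject H₀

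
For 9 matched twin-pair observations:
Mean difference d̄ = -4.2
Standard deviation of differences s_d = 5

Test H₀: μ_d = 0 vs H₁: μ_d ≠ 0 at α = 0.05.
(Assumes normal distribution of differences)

df = n - 1 = 8
SE = s_d/√n = 5/√9 = 1.6667
t = d̄/SE = -4.2/1.6667 = -2.5199
Critical value: t_{0.025,8} = ±2.306
p-value ≈ 0.0358
Decision: reject H₀

Answer: t = -2.5199, reject H₀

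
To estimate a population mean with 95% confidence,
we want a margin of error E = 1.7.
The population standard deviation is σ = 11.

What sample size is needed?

z_0.025 = 1.960
n = (z×σ/E)² = (1.960×11/1.7)²
n = 160.8421
Round up: n = 161

Answer: n = 161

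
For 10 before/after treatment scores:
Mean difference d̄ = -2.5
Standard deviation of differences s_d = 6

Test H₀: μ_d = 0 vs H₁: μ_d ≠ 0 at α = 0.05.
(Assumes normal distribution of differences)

df = n - 1 = 9
SE = s_d/√n = 6/√10 = 1.8974
t = d̄/SE = -2.5/1.8974 = -1.3176
Critical value: t_{0.025,9} = ±2.262
p-value ≈ 0.2202
Decision: fail to reject H₀

Answer: t = -1.3176, fail to reject H₀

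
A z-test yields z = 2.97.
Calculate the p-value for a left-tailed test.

For z = 2.97:
p = P(Z < 2.97) = Φ(2.97) = 0.9985

Answer: p-value ≈ 0.9985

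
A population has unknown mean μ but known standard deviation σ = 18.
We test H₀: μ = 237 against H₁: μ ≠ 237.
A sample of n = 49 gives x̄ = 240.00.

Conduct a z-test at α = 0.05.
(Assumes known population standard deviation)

Standard error: SE = σ/√n = 18/√49 = 2.5714
z-statistic: z = (x̄ - μ₀)/SE = (240.00 - 237)/2.5714 = 1.1667
Critical value: ±1.960
p-value = 0.2433
Decision: fail to reject H₀

Answer: z = 1.1667, fail to reject H₀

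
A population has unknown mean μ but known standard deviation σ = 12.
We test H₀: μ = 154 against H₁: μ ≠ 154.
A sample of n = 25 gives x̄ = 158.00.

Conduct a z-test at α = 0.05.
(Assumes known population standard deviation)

Standard error: SE = σ/√n = 12/√25 = 2.4000
z-statistic: z = (x̄ - μ₀)/SE = (158.00 - 154)/2.4000 = 1.6667
Critical value: ±1.960
p-value = 0.0956
Decision: fail to reject H₀

Answer: z = 1.6667, fail to reject H₀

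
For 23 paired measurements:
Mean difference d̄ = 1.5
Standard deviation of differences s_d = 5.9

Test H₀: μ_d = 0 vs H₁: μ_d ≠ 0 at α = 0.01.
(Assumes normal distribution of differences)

Answer: t = 1.2193, fail to reject H₀

Derivation:
df = n - 1 = 22
SE = s_d/√n = 5.9/√23 = 1.2302
t = d̄/SE = 1.5/1.2302 = 1.2193
Critical value: t_{0.005,22} = ±2.819
p-value ≈ 0.2356
Decision: fail to reject H₀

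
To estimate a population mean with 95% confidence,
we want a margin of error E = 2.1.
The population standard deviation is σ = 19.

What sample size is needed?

z_0.025 = 1.960
n = (z×σ/E)² = (1.960×19/2.1)²
n = 314.4711
Round up: n = 315

Answer: n = 315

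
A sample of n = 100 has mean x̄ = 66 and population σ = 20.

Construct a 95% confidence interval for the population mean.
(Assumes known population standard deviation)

Answer: (62.0800, 69.9200)

Derivation:
Confidence level: 95%, α = 0.05
z_0.025 = 1.960
SE = σ/√n = 20/√100 = 2.0000
Margin of error = 1.960 × 2.0000 = 3.9200
CI: x̄ ± margin = 66 ± 3.9200
CI: (62.0800, 69.9200)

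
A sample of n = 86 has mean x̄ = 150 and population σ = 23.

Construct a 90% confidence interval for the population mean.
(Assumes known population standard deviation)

Confidence level: 90%, α = 0.1
z_0.05 = 1.645
SE = σ/√n = 23/√86 = 2.4802
Margin of error = 1.645 × 2.4802 = 4.0799
CI: x̄ ± margin = 150 ± 4.0799
CI: (145.9201, 154.0799)

Answer: (145.9201, 154.0799)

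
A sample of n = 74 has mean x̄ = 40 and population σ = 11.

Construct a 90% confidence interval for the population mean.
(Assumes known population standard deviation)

Answer: (37.8965, 42.1035)

Derivation:
Confidence level: 90%, α = 0.1
z_0.05 = 1.645
SE = σ/√n = 11/√74 = 1.2787
Margin of error = 1.645 × 1.2787 = 2.1035
CI: x̄ ± margin = 40 ± 2.1035
CI: (37.8965, 42.1035)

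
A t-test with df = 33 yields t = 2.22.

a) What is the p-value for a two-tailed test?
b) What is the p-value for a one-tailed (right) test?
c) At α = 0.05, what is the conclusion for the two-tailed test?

Answer: a) 0.0334, b) 0.0167, c) reject H₀

Derivation:
Using t-distribution with df = 33:
a) Two-tailed: p = 2×P(T > 2.22) = 0.0334
b) One-tailed: p = P(T > 2.22) = 0.0167
c) 0.0334 < 0.05, reject H₀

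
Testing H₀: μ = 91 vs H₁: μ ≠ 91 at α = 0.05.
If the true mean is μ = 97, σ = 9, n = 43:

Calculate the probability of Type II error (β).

Answer: β ≈ 0.0079

Derivation:
SE = σ/√n = 9/√43 = 1.3725
Critical values: μ₀ ± z_0.025×SE = 91 ± 1.960×1.3725
Acceptance region: (88.3099, 93.6901)
Under H₁ (μ = 97): z_high = (93.6901 - 97)/1.3725 = -2.4116, z_low = (88.3099 - 97)/1.3725 = -6.3316
β = P(not reject | H₁) = Φ(-2.4116) - Φ(-6.3316) ≈ 0.0079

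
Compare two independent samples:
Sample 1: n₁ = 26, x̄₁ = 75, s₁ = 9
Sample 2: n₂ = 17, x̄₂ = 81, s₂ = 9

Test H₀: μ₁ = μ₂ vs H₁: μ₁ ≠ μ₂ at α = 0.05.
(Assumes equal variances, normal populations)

Answer: t = -2.1374, reject H₀

Derivation:
Pooled variance: s²_p = [25×9² + 16×9²]/(41) = 81.0000
s_p = 9.0000
SE = s_p×√(1/n₁ + 1/n₂) = 9.0000×√(1/26 + 1/17) = 2.8071
t = (x̄₁ - x̄₂)/SE = (75 - 81)/2.8071 = -2.1374
df = 41, t-critical = ±2.020
Decision: reject H₀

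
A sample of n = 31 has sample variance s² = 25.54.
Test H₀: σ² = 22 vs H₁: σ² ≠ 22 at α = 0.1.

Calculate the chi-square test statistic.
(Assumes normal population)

df = n - 1 = 30
χ² = (n-1)s²/σ₀² = 30×25.54/22 = 34.8273
Critical values: χ²_{0.95,30} = 18.493, χ²_{0.05,30} = 43.773
Rejection region: χ² < 18.493 or χ² > 43.773
Decision: fail to reject H₀

Answer: χ² = 34.8273, fail to reject H₀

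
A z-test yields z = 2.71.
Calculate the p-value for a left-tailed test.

Answer: p-value ≈ 0.9966

Derivation:
For z = 2.71:
p = P(Z < 2.71) = Φ(2.71) = 0.9966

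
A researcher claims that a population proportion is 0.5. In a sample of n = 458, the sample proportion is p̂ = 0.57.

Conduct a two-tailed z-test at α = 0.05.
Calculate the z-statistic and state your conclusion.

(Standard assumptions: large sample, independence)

Answer: z = 2.9962, reject H₀

Derivation:
H₀: p = 0.5, H₁: p ≠ 0.5
Standard error: SE = √(p₀(1-p₀)/n) = √(0.5×0.5/458) = 0.023363
z-statistic: z = (p̂ - p₀)/SE = (0.57 - 0.5)/0.023363 = 2.9962
Critical value: z_0.025 = ±1.960
p-value = 0.0027
Decision: reject H₀ at α = 0.05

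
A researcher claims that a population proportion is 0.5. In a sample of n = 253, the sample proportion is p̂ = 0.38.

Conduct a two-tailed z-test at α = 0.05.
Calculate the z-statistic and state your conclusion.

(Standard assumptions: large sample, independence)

H₀: p = 0.5, H₁: p ≠ 0.5
Standard error: SE = √(p₀(1-p₀)/n) = √(0.5×0.5/253) = 0.031435
z-statistic: z = (p̂ - p₀)/SE = (0.38 - 0.5)/0.031435 = -3.8174
Critical value: z_0.025 = ±1.960
p-value = 0.0001
Decision: reject H₀ at α = 0.05

Answer: z = -3.8174, reject H₀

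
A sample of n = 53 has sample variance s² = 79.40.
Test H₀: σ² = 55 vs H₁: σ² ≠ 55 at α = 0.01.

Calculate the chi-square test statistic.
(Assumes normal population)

Answer: χ² = 75.0691, fail to reject H₀

Derivation:
df = n - 1 = 52
χ² = (n-1)s²/σ₀² = 52×79.40/55 = 75.0691
Critical values: χ²_{0.995,52} = 29.481, χ²_{0.005,52} = 82.001
Rejection region: χ² < 29.481 or χ² > 82.001
Decision: fail to reject H₀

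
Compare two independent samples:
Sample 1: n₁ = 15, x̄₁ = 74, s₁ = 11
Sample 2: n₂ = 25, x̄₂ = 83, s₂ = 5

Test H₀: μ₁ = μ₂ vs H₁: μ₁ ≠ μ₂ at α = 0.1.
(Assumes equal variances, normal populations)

Answer: t = -3.5467, reject H₀

Derivation:
Pooled variance: s²_p = [14×11² + 24×5²]/(38) = 60.3684
s_p = 7.7697
SE = s_p×√(1/n₁ + 1/n₂) = 7.7697×√(1/15 + 1/25) = 2.5376
t = (x̄₁ - x̄₂)/SE = (74 - 83)/2.5376 = -3.5467
df = 38, t-critical = ±1.686
Decision: reject H₀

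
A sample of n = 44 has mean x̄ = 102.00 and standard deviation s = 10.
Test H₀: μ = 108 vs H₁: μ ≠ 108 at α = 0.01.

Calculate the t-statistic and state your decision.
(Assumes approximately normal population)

df = n - 1 = 43
SE = s/√n = 10/√44 = 1.5076
t = (x̄ - μ₀)/SE = (102.00 - 108)/1.5076 = -3.9798
Critical value: t_{0.005,43} = ±2.695
p-value ≈ 0.0003
Decision: reject H₀

Answer: t = -3.9798, reject H₀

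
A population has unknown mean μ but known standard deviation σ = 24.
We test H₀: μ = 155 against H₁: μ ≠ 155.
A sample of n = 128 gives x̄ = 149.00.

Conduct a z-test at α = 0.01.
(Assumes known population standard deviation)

Answer: z = -2.8285, reject H₀

Derivation:
Standard error: SE = σ/√n = 24/√128 = 2.1213
z-statistic: z = (x̄ - μ₀)/SE = (149.00 - 155)/2.1213 = -2.8285
Critical value: ±2.576
p-value = 0.0047
Decision: reject H₀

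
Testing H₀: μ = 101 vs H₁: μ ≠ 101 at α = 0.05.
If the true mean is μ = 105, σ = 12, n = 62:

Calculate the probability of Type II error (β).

Answer: β ≈ 0.2531

Derivation:
SE = σ/√n = 12/√62 = 1.5240
Critical values: μ₀ ± z_0.025×SE = 101 ± 1.960×1.5240
Acceptance region: (98.0130, 103.9870)
Under H₁ (μ = 105): z_high = (103.9870 - 105)/1.5240 = -0.6647, z_low = (98.0130 - 105)/1.5240 = -4.5846
β = P(not reject | H₁) = Φ(-0.6647) - Φ(-4.5846) ≈ 0.2531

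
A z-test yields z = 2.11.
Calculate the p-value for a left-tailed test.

For z = 2.11:
p = P(Z < 2.11) = Φ(2.11) = 0.9826

Answer: p-value ≈ 0.9826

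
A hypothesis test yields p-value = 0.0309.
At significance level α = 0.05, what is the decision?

Answer: reject H₀

Derivation:
Compare p-value to α:
0.0309 < 0.05
Decision: reject H₀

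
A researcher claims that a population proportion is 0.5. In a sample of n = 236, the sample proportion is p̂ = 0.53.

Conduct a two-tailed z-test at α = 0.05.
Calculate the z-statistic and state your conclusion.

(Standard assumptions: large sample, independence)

H₀: p = 0.5, H₁: p ≠ 0.5
Standard error: SE = √(p₀(1-p₀)/n) = √(0.5×0.5/236) = 0.032547
z-statistic: z = (p̂ - p₀)/SE = (0.53 - 0.5)/0.032547 = 0.9217
Critical value: z_0.025 = ±1.960
p-value = 0.3567
Decision: fail to reject H₀ at α = 0.05

Answer: z = 0.9217, fail to reject H₀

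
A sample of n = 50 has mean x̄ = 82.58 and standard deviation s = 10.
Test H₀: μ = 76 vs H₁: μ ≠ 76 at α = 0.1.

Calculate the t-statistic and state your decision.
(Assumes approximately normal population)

Answer: t = 4.6528, reject H₀

Derivation:
df = n - 1 = 49
SE = s/√n = 10/√50 = 1.4142
t = (x̄ - μ₀)/SE = (82.58 - 76)/1.4142 = 4.6528
Critical value: t_{0.05,49} = ±1.677
p-value < 0.0001
Decision: reject H₀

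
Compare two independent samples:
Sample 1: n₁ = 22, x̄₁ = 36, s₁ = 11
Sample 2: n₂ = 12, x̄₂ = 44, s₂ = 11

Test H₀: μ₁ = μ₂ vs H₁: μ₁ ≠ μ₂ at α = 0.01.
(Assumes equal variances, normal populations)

Answer: t = -2.0265, fail to reject H₀

Derivation:
Pooled variance: s²_p = [21×11² + 11×11²]/(32) = 121.0000
s_p = 11.0000
SE = s_p×√(1/n₁ + 1/n₂) = 11.0000×√(1/22 + 1/12) = 3.9476
t = (x̄₁ - x̄₂)/SE = (36 - 44)/3.9476 = -2.0265
df = 32, t-critical = ±2.738
Decision: fail to reject H₀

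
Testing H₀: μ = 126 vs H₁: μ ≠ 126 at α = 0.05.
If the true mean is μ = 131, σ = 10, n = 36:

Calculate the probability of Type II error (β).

Answer: β ≈ 0.1492

Derivation:
SE = σ/√n = 10/√36 = 1.6667
Critical values: μ₀ ± z_0.025×SE = 126 ± 1.960×1.6667
Acceptance region: (122.7333, 129.2667)
Under H₁ (μ = 131): z_high = (129.2667 - 131)/1.6667 = -1.0400, z_low = (122.7333 - 131)/1.6667 = -4.9599
β = P(not reject | H₁) = Φ(-1.0400) - Φ(-4.9599) ≈ 0.1492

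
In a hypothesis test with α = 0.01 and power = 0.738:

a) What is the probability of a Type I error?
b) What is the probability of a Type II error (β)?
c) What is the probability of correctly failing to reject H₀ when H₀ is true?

a) Type I error probability = α = 0.01
b) Power = P(reject H₀ | H₁ true) = 1 - β = 0.738, so Type II error probability = β = 1 - Power = 0.262
c) P(fail to reject H₀ | H₀ true) = 1 - α = 0.99

Answer: a) 0.01, b) 0.262, c) 0.99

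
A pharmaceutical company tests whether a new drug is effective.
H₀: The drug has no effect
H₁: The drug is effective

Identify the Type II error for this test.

Answer: Failing to detect the drug's effect when it actually works

Derivation:
Type I error (α): Rejecting H₀ when H₀ is true
Type II error (β): Failing to reject H₀ when H₁ is true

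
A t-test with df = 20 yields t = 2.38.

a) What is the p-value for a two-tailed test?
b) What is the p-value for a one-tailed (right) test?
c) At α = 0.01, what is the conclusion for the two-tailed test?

Using t-distribution with df = 20:
a) Two-tailed: p = 2×P(T > 2.38) = 0.0274
b) One-tailed: p = P(T > 2.38) = 0.0137
c) 0.0274 ≥ 0.01, fail to reject H₀

Answer: a) 0.0274, b) 0.0137, c) fail to reject H₀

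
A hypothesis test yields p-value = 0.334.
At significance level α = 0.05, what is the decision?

Compare p-value to α:
0.334 ≥ 0.05
Decision: fail to reject H₀

Answer: fail to reject H₀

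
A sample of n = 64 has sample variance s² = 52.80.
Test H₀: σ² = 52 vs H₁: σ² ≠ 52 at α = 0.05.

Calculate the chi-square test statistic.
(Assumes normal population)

df = n - 1 = 63
χ² = (n-1)s²/σ₀² = 63×52.80/52 = 63.9692
Critical values: χ²_{0.975,63} = 42.950, χ²_{0.025,63} = 86.830
Rejection region: χ² < 42.950 or χ² > 86.830
Decision: fail to reject H₀

Answer: χ² = 63.9692, fail to reject H₀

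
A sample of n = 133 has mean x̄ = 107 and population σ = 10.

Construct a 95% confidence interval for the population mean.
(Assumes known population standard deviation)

Confidence level: 95%, α = 0.05
z_0.025 = 1.960
SE = σ/√n = 10/√133 = 0.8671
Margin of error = 1.960 × 0.8671 = 1.6995
CI: x̄ ± margin = 107 ± 1.6995
CI: (105.3005, 108.6995)

Answer: (105.3005, 108.6995)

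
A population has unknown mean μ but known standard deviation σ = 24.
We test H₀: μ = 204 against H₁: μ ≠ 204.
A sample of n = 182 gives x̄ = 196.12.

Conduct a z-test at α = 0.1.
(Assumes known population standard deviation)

Answer: z = -4.4295, reject H₀

Derivation:
Standard error: SE = σ/√n = 24/√182 = 1.7790
z-statistic: z = (x̄ - μ₀)/SE = (196.12 - 204)/1.7790 = -4.4295
Critical value: ±1.645
p-value < 0.0001
Decision: reject H₀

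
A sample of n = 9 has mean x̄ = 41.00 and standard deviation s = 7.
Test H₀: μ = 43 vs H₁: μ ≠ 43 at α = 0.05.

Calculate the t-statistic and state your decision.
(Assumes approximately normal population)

df = n - 1 = 8
SE = s/√n = 7/√9 = 2.3333
t = (x̄ - μ₀)/SE = (41.00 - 43)/2.3333 = -0.8572
Critical value: t_{0.025,8} = ±2.306
p-value ≈ 0.4163
Decision: fail to reject H₀

Answer: t = -0.8572, fail to reject H₀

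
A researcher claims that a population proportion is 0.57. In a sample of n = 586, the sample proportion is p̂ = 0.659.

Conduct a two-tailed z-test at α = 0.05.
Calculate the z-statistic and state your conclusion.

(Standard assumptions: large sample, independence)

H₀: p = 0.57, H₁: p ≠ 0.57
Standard error: SE = √(p₀(1-p₀)/n) = √(0.57×0.43/586) = 0.020451
z-statistic: z = (p̂ - p₀)/SE = (0.659 - 0.57)/0.020451 = 4.3519
Critical value: z_0.025 = ±1.960
p-value < 0.0001
Decision: reject H₀ at α = 0.05

Answer: z = 4.3519, reject H₀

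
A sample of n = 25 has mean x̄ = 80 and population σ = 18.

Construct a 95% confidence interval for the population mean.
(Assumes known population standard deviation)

Answer: (72.9440, 87.0560)

Derivation:
Confidence level: 95%, α = 0.05
z_0.025 = 1.960
SE = σ/√n = 18/√25 = 3.6000
Margin of error = 1.960 × 3.6000 = 7.0560
CI: x̄ ± margin = 80 ± 7.0560
CI: (72.9440, 87.0560)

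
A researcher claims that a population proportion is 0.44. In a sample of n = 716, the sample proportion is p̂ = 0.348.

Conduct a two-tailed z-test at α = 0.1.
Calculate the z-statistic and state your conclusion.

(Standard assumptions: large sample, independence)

Answer: z = -4.9593, reject H₀

Derivation:
H₀: p = 0.44, H₁: p ≠ 0.44
Standard error: SE = √(p₀(1-p₀)/n) = √(0.44×0.56/716) = 0.018551
z-statistic: z = (p̂ - p₀)/SE = (0.348 - 0.44)/0.018551 = -4.9593
Critical value: z_0.05 = ±1.645
p-value < 0.0001
Decision: reject H₀ at α = 0.1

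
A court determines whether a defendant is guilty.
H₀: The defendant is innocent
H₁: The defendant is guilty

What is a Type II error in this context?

Answer: Acquitting a guilty person

Derivation:
Type I error: rejecting H₀ when it is actually true (false positive).
Type II error: failing to reject H₀ when H₁ is actually true (false negative).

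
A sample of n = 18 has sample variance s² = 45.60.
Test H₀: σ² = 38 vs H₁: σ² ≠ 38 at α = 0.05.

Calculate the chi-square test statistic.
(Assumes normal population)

Answer: χ² = 20.4000, fail to reject H₀

Derivation:
df = n - 1 = 17
χ² = (n-1)s²/σ₀² = 17×45.60/38 = 20.4000
Critical values: χ²_{0.975,17} = 7.564, χ²_{0.025,17} = 30.191
Rejection region: χ² < 7.564 or χ² > 30.191
Decision: fail to reject H₀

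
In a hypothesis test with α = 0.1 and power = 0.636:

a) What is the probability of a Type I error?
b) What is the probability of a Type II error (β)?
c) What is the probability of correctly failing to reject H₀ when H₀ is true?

a) Type I error probability = α = 0.1
b) Power = P(reject H₀ | H₁ true) = 1 - β = 0.636, so Type II error probability = β = 1 - Power = 0.364
c) P(fail to reject H₀ | H₀ true) = 1 - α = 0.9

Answer: a) 0.1, b) 0.364, c) 0.9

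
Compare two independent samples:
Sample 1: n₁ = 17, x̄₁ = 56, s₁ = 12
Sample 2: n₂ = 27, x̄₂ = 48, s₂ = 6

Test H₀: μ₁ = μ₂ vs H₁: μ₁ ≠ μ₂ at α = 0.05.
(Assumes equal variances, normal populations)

Pooled variance: s²_p = [16×12² + 26×6²]/(42) = 77.1429
s_p = 8.7831
SE = s_p×√(1/n₁ + 1/n₂) = 8.7831×√(1/17 + 1/27) = 2.7194
t = (x̄₁ - x̄₂)/SE = (56 - 48)/2.7194 = 2.9418
df = 42, t-critical = ±2.018
Decision: reject H₀

Answer: t = 2.9418, reject H₀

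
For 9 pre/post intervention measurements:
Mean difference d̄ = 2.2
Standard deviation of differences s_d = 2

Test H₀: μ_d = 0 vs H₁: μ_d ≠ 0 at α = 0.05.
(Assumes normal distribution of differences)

df = n - 1 = 8
SE = s_d/√n = 2/√9 = 0.6667
t = d̄/SE = 2.2/0.6667 = 3.2998
Critical value: t_{0.025,8} = ±2.306
p-value ≈ 0.0109
Decision: reject H₀

Answer: t = 3.2998, reject H₀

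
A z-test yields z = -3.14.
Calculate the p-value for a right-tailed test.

For z = -3.14:
p = P(Z > -3.14) = 1 - Φ(-3.14) = 0.9992

Answer: p-value ≈ 0.9992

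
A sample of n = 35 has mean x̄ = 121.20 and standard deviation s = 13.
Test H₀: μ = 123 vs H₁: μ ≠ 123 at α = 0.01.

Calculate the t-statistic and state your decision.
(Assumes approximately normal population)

df = n - 1 = 34
SE = s/√n = 13/√35 = 2.1974
t = (x̄ - μ₀)/SE = (121.20 - 123)/2.1974 = -0.8191
Critical value: t_{0.005,34} = ±2.728
p-value ≈ 0.4184
Decision: fail to reject H₀

Answer: t = -0.8191, fail to reject H₀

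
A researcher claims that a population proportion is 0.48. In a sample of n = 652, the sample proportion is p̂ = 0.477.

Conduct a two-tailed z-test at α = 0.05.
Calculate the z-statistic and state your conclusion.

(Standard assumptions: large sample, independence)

H₀: p = 0.48, H₁: p ≠ 0.48
Standard error: SE = √(p₀(1-p₀)/n) = √(0.48×0.52/652) = 0.019566
z-statistic: z = (p̂ - p₀)/SE = (0.477 - 0.48)/0.019566 = -0.1533
Critical value: z_0.025 = ±1.960
p-value = 0.8782
Decision: fail to reject H₀ at α = 0.05

Answer: z = -0.1533, fail to reject H₀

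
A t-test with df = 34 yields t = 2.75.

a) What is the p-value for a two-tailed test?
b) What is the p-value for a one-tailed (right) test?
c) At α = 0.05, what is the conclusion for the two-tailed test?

Using t-distribution with df = 34:
a) Two-tailed: p = 2×P(T > 2.75) = 0.0095
b) One-tailed: p = P(T > 2.75) = 0.0047
c) 0.0095 < 0.05, reject H₀

Answer: a) 0.0095, b) 0.0047, c) reject H₀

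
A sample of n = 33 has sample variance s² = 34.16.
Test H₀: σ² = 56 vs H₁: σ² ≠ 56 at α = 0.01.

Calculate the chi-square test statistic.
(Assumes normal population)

Answer: χ² = 19.5200, fail to reject H₀

Derivation:
df = n - 1 = 32
χ² = (n-1)s²/σ₀² = 32×34.16/56 = 19.5200
Critical values: χ²_{0.995,32} = 15.134, χ²_{0.005,32} = 56.328
Rejection region: χ² < 15.134 or χ² > 56.328
Decision: fail to reject H₀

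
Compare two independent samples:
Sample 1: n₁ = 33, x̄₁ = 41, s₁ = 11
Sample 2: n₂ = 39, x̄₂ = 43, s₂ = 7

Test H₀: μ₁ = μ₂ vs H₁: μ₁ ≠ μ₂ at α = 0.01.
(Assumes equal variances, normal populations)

Answer: t = -0.9343, fail to reject H₀

Derivation:
Pooled variance: s²_p = [32×11² + 38×7²]/(70) = 81.9143
s_p = 9.0507
SE = s_p×√(1/n₁ + 1/n₂) = 9.0507×√(1/33 + 1/39) = 2.1407
t = (x̄₁ - x̄₂)/SE = (41 - 43)/2.1407 = -0.9343
df = 70, t-critical = ±2.648
Decision: fail to reject H₀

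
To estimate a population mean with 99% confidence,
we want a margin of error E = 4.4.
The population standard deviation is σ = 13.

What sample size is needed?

z_0.005 = 2.576
n = (z×σ/E)² = (2.576×13/4.4)²
n = 57.9259
Round up: n = 58

Answer: n = 58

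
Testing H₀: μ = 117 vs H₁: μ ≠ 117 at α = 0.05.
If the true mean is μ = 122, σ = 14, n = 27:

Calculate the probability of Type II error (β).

SE = σ/√n = 14/√27 = 2.6943
Critical values: μ₀ ± z_0.025×SE = 117 ± 1.960×2.6943
Acceptance region: (111.7192, 122.2808)
Under H₁ (μ = 122): z_high = (122.2808 - 122)/2.6943 = 0.1042, z_low = (111.7192 - 122)/2.6943 = -3.8158
β = P(not reject | H₁) = Φ(0.1042) - Φ(-3.8158) ≈ 0.5414

Answer: β ≈ 0.5414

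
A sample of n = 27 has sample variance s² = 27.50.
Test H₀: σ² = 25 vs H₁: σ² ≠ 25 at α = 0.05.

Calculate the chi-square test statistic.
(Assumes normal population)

Answer: χ² = 28.6000, fail to reject H₀

Derivation:
df = n - 1 = 26
χ² = (n-1)s²/σ₀² = 26×27.50/25 = 28.6000
Critical values: χ²_{0.975,26} = 13.844, χ²_{0.025,26} = 41.923
Rejection region: χ² < 13.844 or χ² > 41.923
Decision: fail to reject H₀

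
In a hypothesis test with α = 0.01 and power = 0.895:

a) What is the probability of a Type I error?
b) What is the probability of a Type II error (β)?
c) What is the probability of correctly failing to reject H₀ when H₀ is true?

a) Type I error probability = α = 0.01
b) Power = P(reject H₀ | H₁ true) = 1 - β = 0.895, so Type II error probability = β = 1 - Power = 0.105
c) P(fail to reject H₀ | H₀ true) = 1 - α = 0.99

Answer: a) 0.01, b) 0.105, c) 0.99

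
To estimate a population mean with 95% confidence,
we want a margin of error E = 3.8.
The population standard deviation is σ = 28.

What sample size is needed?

z_0.025 = 1.960
n = (z×σ/E)² = (1.960×28/3.8)²
n = 208.5744
Round up: n = 209

Answer: n = 209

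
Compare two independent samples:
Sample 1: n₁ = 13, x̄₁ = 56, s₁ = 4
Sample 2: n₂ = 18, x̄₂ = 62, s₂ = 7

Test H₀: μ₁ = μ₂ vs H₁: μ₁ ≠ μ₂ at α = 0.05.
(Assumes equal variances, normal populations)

Pooled variance: s²_p = [12×4² + 17×7²]/(29) = 35.3448
s_p = 5.9451
SE = s_p×√(1/n₁ + 1/n₂) = 5.9451×√(1/13 + 1/18) = 2.1639
t = (x̄₁ - x̄₂)/SE = (56 - 62)/2.1639 = -2.7728
df = 29, t-critical = ±2.045
Decision: reject H₀

Answer: t = -2.7728, reject H₀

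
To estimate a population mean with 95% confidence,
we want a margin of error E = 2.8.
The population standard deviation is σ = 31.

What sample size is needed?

z_0.025 = 1.960
n = (z×σ/E)² = (1.960×31/2.8)²
n = 470.8900
Round up: n = 471

Answer: n = 471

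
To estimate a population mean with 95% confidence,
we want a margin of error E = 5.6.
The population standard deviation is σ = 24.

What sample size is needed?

Answer: n = 71

Derivation:
z_0.025 = 1.960
n = (z×σ/E)² = (1.960×24/5.6)²
n = 70.5600
Round up: n = 71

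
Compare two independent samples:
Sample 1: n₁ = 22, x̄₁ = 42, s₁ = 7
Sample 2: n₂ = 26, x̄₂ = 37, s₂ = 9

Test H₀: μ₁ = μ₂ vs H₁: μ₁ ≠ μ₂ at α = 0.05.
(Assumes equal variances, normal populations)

Pooled variance: s²_p = [21×7² + 25×9²]/(46) = 66.3913
s_p = 8.1481
SE = s_p×√(1/n₁ + 1/n₂) = 8.1481×√(1/22 + 1/26) = 2.3604
t = (x̄₁ - x̄₂)/SE = (42 - 37)/2.3604 = 2.1183
df = 46, t-critical = ±2.013
Decision: reject H₀

Answer: t = 2.1183, reject H₀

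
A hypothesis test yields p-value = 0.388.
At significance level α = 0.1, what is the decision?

Answer: fail to reject H₀

Derivation:
Compare p-value to α:
0.388 ≥ 0.1
Decision: fail to reject H₀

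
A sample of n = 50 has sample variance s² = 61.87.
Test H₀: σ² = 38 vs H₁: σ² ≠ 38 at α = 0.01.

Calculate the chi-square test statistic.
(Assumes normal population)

df = n - 1 = 49
χ² = (n-1)s²/σ₀² = 49×61.87/38 = 79.7797
Critical values: χ²_{0.995,49} = 27.249, χ²_{0.005,49} = 78.231
Rejection region: χ² < 27.249 or χ² > 78.231
Decision: reject H₀

Answer: χ² = 79.7797, reject H₀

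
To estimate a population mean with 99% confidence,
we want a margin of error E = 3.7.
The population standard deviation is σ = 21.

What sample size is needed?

z_0.005 = 2.576
n = (z×σ/E)² = (2.576×21/3.7)²
n = 213.7602
Round up: n = 214

Answer: n = 214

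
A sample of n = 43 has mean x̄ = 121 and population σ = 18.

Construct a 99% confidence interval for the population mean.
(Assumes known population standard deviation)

Answer: (113.9289, 128.0711)

Derivation:
Confidence level: 99%, α = 0.01
z_0.005 = 2.576
SE = σ/√n = 18/√43 = 2.7450
Margin of error = 2.576 × 2.7450 = 7.0711
CI: x̄ ± margin = 121 ± 7.0711
CI: (113.9289, 128.0711)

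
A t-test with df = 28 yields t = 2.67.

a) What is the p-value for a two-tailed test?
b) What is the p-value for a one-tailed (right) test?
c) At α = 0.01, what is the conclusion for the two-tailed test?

Answer: a) 0.0125, b) 0.0062, c) fail to reject H₀

Derivation:
Using t-distribution with df = 28:
a) Two-tailed: p = 2×P(T > 2.67) = 0.0125
b) One-tailed: p = P(T > 2.67) = 0.0062
c) 0.0125 ≥ 0.01, fail to reject H₀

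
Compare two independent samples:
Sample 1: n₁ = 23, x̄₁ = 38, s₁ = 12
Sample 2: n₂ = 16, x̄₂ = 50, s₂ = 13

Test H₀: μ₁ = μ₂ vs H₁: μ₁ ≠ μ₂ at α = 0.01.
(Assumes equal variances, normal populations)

Pooled variance: s²_p = [22×12² + 15×13²]/(37) = 154.1351
s_p = 12.4151
SE = s_p×√(1/n₁ + 1/n₂) = 12.4151×√(1/23 + 1/16) = 4.0416
t = (x̄₁ - x̄₂)/SE = (38 - 50)/4.0416 = -2.9691
df = 37, t-critical = ±2.715
Decision: reject H₀

Answer: t = -2.9691, reject H₀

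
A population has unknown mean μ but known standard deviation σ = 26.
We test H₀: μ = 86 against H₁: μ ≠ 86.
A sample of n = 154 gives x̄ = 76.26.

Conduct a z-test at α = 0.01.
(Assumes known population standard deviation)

Standard error: SE = σ/√n = 26/√154 = 2.0951
z-statistic: z = (x̄ - μ₀)/SE = (76.26 - 86)/2.0951 = -4.6489
Critical value: ±2.576
p-value < 0.0001
Decision: reject H₀

Answer: z = -4.6489, reject H₀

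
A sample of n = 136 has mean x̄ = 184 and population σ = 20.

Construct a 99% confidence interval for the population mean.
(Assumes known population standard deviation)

Answer: (179.5822, 188.4178)

Derivation:
Confidence level: 99%, α = 0.01
z_0.005 = 2.576
SE = σ/√n = 20/√136 = 1.7150
Margin of error = 2.576 × 1.7150 = 4.4178
CI: x̄ ± margin = 184 ± 4.4178
CI: (179.5822, 188.4178)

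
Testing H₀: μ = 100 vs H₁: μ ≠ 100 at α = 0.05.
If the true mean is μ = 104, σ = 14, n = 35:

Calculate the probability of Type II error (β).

Answer: β ≈ 0.6062

Derivation:
SE = σ/√n = 14/√35 = 2.3664
Critical values: μ₀ ± z_0.025×SE = 100 ± 1.960×2.3664
Acceptance region: (95.3619, 104.6381)
Under H₁ (μ = 104): z_high = (104.6381 - 104)/2.3664 = 0.2697, z_low = (95.3619 - 104)/2.3664 = -3.6503
β = P(not reject | H₁) = Φ(0.2697) - Φ(-3.6503) ≈ 0.6062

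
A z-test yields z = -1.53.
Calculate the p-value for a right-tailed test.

Answer: p-value ≈ 0.9370

Derivation:
For z = -1.53:
p = P(Z > -1.53) = 1 - Φ(-1.53) = 0.9370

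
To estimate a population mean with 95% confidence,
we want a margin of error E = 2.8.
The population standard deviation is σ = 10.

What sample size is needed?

z_0.025 = 1.960
n = (z×σ/E)² = (1.960×10/2.8)²
n = 49.0000
Already a whole number: n = 49

Answer: n = 49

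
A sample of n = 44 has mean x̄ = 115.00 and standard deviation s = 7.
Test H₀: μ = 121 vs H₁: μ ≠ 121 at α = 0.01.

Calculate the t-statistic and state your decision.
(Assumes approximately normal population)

df = n - 1 = 43
SE = s/√n = 7/√44 = 1.0553
t = (x̄ - μ₀)/SE = (115.00 - 121)/1.0553 = -5.6856
Critical value: t_{0.005,43} = ±2.695
p-value < 0.0001
Decision: reject H₀

Answer: t = -5.6856, reject H₀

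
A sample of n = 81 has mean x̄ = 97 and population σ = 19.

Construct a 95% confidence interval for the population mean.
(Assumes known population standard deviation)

Answer: (92.8622, 101.1378)

Derivation:
Confidence level: 95%, α = 0.05
z_0.025 = 1.960
SE = σ/√n = 19/√81 = 2.1111
Margin of error = 1.960 × 2.1111 = 4.1378
CI: x̄ ± margin = 97 ± 4.1378
CI: (92.8622, 101.1378)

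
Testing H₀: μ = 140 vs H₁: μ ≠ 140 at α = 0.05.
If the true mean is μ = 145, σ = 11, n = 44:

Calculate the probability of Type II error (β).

Answer: β ≈ 0.1457

Derivation:
SE = σ/√n = 11/√44 = 1.6583
Critical values: μ₀ ± z_0.025×SE = 140 ± 1.960×1.6583
Acceptance region: (136.7497, 143.2503)
Under H₁ (μ = 145): z_high = (143.2503 - 145)/1.6583 = -1.0551, z_low = (136.7497 - 145)/1.6583 = -4.9752
β = P(not reject | H₁) = Φ(-1.0551) - Φ(-4.9752) ≈ 0.1457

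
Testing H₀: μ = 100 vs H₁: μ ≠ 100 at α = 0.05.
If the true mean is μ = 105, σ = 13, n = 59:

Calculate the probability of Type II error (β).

Answer: β ≈ 0.1601

Derivation:
SE = σ/√n = 13/√59 = 1.6925
Critical values: μ₀ ± z_0.025×SE = 100 ± 1.960×1.6925
Acceptance region: (96.6827, 103.3173)
Under H₁ (μ = 105): z_high = (103.3173 - 105)/1.6925 = -0.9942, z_low = (96.6827 - 105)/1.6925 = -4.9142
β = P(not reject | H₁) = Φ(-0.9942) - Φ(-4.9142) ≈ 0.1601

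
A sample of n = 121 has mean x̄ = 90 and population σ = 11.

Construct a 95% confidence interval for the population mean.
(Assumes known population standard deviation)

Answer: (88.0400, 91.9600)

Derivation:
Confidence level: 95%, α = 0.05
z_0.025 = 1.960
SE = σ/√n = 11/√121 = 1.0000
Margin of error = 1.960 × 1.0000 = 1.9600
CI: x̄ ± margin = 90 ± 1.9600
CI: (88.0400, 91.9600)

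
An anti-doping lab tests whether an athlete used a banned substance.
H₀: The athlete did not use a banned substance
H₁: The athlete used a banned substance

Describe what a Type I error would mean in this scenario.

Answer: Falsely accusing a clean athlete of doping

Derivation:
Type I error (α): Rejecting H₀ when H₀ is true
Type II error (β): Failing to reject H₀ when H₁ is true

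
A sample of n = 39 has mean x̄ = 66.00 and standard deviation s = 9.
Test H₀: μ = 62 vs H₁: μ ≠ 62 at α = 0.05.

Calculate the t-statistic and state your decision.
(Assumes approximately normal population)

Answer: t = 2.7755, reject H₀

Derivation:
df = n - 1 = 38
SE = s/√n = 9/√39 = 1.4412
t = (x̄ - μ₀)/SE = (66.00 - 62)/1.4412 = 2.7755
Critical value: t_{0.025,38} = ±2.024
p-value ≈ 0.0085
Decision: reject H₀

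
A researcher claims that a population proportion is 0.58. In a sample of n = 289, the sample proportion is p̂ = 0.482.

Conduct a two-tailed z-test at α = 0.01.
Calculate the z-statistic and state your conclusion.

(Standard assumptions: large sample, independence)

Answer: z = -3.3755, reject H₀

Derivation:
H₀: p = 0.58, H₁: p ≠ 0.58
Standard error: SE = √(p₀(1-p₀)/n) = √(0.58×0.42/289) = 0.029033
z-statistic: z = (p̂ - p₀)/SE = (0.482 - 0.58)/0.029033 = -3.3755
Critical value: z_0.005 = ±2.576
p-value = 0.0007
Decision: reject H₀ at α = 0.01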